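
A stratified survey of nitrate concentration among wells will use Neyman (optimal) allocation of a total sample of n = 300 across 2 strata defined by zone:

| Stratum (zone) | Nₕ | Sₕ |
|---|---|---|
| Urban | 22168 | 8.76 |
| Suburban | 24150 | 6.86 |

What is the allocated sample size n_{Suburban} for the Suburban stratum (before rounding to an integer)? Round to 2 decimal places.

Neyman allocation: nₕ = n·NₕSₕ / Σⱼ NⱼSⱼ.
Σ NⱼSⱼ = 22168·8.76 + 24150·6.86 = 359860.68.
n_{Suburban} = 300·24150·6.86 / 359860.68 = 138.11.

138.11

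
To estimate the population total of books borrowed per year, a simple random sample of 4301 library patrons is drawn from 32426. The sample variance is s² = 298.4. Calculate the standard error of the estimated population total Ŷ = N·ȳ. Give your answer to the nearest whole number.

Var(Ŷ) = N²·Var(ȳ) = N²·(1 − n/N)·s²/n.
f = 4301/32426 = 0.13264047; Var(ȳ) = 0.86735953·298.4/4301 = 0.060176722.
Var(Ŷ) = 32426² · 0.060176722 = 6.3272542 × 10^7.
SE(Ŷ) = √(6.3272542 × 10^7) = 7954.

7954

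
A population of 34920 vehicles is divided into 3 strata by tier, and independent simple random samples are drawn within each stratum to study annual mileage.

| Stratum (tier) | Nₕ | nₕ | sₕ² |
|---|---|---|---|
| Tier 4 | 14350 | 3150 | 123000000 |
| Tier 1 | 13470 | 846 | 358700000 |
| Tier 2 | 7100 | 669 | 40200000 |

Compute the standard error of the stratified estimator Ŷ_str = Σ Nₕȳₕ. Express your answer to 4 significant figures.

Var(Ŷ_str) = Σₕ Nₕ²(1 − fₕ)sₕ²/nₕ.
Tier 4: 14350²·(1 − 3150/14350)·123000000/3150 = 6.2757333 × 10^12.
Tier 1: 13470²·(1 − 846/13470)·358700000/846 = 7.2098395 × 10^13.
Tier 2: 7100²·(1 − 669/7100)·40200000/669 = 2.7437011 × 10^12.
Sum = 8.1117829 × 10^13.
SE = √(8.1117829 × 10^13) = 9.007 × 10^6.

9.007 × 10^6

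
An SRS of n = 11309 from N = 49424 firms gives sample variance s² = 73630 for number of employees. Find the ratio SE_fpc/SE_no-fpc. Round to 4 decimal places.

f = n/N = 11309/49424 = 0.22881596.
SE_no-fpc = √(s²/n) = 2.5516159; SE_fpc = √((1−f)s²/n) = 2.2407547.
Ratio = √(1−f) = 0.87817085.

0.8782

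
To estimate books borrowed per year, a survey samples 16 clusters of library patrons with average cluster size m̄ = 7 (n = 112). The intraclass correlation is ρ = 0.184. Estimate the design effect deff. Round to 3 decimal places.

deff = 1 + (7 − 1)·0.184 = 1 + 1.104 = 2.104.

2.104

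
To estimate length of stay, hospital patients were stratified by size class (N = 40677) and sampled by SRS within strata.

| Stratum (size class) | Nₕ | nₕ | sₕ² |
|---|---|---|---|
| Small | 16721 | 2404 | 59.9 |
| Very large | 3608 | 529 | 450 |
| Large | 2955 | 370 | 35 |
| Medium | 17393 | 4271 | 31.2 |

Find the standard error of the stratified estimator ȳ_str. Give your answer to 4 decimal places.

0.1037

Var(ȳ_str) = Σₕ Wₕ²(1 − fₕ)sₕ²/nₕ with Wₕ = Nₕ/N, N = 40677.
Small: Wₕ = 0.41106768; term = 0.41106768²·(1 − 0.14377131)·59.9/2404 = 0.0036050293.
Very large: Wₕ = 0.08869877; term = 0.08869877²·(1 − 0.14661863)·450/529 = 0.0057113034.
Large: Wₕ = 0.07264548; term = 0.07264548²·(1 − 0.12521151)·35/370 = 4.3670335 × 10^-4.
Medium: Wₕ = 0.42758807; term = 0.42758807²·(1 − 0.24555856)·31.2/4271 = 0.0010076315.
Sum = 0.010760668.
SE = √(0.010760668) = 0.1037.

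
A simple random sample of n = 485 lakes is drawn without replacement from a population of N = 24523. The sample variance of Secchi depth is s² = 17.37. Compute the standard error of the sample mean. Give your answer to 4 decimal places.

0.1874

Under SRS without replacement, Var(ȳ) = (1 − f)·s²/n with f = n/N = 485/24523 = 0.01977735.
Var(ȳ) = (1 − 0.01977735)·17.37/485 = 0.98022265·0.035814433 = 0.035106118.
SE(ȳ) = √(0.035106118) = 0.1874.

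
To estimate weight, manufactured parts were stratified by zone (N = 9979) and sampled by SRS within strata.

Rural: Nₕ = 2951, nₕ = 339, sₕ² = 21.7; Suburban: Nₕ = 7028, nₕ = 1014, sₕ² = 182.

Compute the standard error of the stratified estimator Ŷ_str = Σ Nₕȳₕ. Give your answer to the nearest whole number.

Var(Ŷ_str) = Σₕ Nₕ²(1 − fₕ)sₕ²/nₕ.
Rural: 2951²·(1 − 339/2951)·21.7/339 = 493403.72.
Suburban: 7028²·(1 − 1014/7028)·182/1014 = 7.5862755 × 10^6.
Sum = 8.0796792 × 10^6.
SE = √(8.0796792 × 10^6) = 2842.

2842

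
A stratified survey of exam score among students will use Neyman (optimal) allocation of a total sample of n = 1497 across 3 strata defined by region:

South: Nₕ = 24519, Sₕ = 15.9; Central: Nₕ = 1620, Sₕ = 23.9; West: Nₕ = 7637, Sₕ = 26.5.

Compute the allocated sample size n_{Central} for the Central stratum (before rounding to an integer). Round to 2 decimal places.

Neyman allocation: nₕ = n·NₕSₕ / Σⱼ NⱼSⱼ.
Σ NⱼSⱼ = 24519·15.9 + 1620·23.9 + 7637·26.5 = 630950.6.
n_{Central} = 1497·1620·23.9 / 630950.6 = 91.86.

91.86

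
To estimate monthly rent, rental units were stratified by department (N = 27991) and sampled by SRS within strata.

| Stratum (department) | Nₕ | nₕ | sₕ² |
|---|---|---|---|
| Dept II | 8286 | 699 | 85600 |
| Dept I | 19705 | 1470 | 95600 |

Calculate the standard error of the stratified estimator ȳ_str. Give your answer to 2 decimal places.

6.30

Var(ȳ_str) = Σₕ Wₕ²(1 − fₕ)sₕ²/nₕ with Wₕ = Nₕ/N, N = 27991.
Dept II: Wₕ = 0.29602372; term = 0.29602372²·(1 − 0.08435916)·85600/699 = 9.8259551.
Dept I: Wₕ = 0.70397628; term = 0.70397628²·(1 − 0.07460036)·95600/1470 = 29.825377.
Sum = 39.651332.
SE = √(39.651332) = 6.30.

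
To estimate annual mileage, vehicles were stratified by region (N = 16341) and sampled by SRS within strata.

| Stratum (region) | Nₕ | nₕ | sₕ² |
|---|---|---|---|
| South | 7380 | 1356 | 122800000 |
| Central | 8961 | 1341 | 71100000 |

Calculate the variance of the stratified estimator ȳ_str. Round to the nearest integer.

Var(ȳ_str) = Σₕ Wₕ²(1 − fₕ)sₕ²/nₕ with Wₕ = Nₕ/N, N = 16341.
South: Wₕ = 0.45162475; term = 0.45162475²·(1 − 0.18373984)·122800000/1356 = 15077.271.
Central: Wₕ = 0.54837525; term = 0.54837525²·(1 − 0.14964848)·71100000/1341 = 13557.981.
Sum = 28635.252.

28635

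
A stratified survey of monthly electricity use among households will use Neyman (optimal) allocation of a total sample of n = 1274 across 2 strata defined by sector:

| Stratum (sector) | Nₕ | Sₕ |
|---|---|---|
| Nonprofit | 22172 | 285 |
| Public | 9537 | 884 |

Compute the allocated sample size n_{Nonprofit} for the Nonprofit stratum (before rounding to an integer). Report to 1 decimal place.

545.8

Neyman allocation: nₕ = n·NₕSₕ / Σⱼ NⱼSⱼ.
Σ NⱼSⱼ = 22172·285 + 9537·884 = 1.4749728 × 10^7.
n_{Nonprofit} = 1274·22172·285 / (1.4749728 × 10^7) = 545.8.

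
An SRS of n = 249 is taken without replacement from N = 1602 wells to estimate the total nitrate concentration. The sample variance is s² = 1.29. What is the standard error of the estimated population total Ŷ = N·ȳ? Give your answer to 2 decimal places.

105.97

Var(Ŷ) = N²·Var(ȳ) = N²·(1 − n/N)·s²/n.
f = 249/1602 = 0.15543071; Var(ȳ) = 0.84456929·1.29/249 = 0.0043754794.
Var(Ŷ) = 1602² · 0.0043754794 = 11229.248.
SE(Ŷ) = √(11229.248) = 105.97.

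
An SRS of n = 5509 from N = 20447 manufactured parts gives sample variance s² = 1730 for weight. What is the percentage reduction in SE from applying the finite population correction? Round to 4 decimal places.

f = n/N = 5509/20447 = 0.26942828.
SE_no-fpc = √(s²/n) = 0.56038521; SE_fpc = √((1−f)s²/n) = 0.47898079.
Ratio = √(1−f) = 0.85473488. Reduction = 100·(1 − 0.85473488) = 14.5265%.

14.5265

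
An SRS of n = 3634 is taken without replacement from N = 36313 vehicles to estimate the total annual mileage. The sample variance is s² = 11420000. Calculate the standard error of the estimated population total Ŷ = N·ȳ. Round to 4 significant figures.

Var(Ŷ) = N²·Var(ȳ) = N²·(1 − n/N)·s²/n.
f = 3634/36313 = 0.10007435; Var(ȳ) = 0.89992565·11420000/3634 = 2828.0547.
Var(Ŷ) = 36313² · 2828.0547 = 3.729169 × 10^12.
SE(Ŷ) = √(3.729169 × 10^12) = 1.931 × 10^6.

1.931 × 10^6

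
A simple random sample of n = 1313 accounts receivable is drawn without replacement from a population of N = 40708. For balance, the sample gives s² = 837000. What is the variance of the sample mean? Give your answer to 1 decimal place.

616.9

Under SRS without replacement, Var(ȳ) = (1 − f)·s²/n with f = n/N = 1313/40708 = 0.03225410.
Var(ȳ) = (1 − 0.03225410)·837000/1313 = 0.96774590·637.47144 = 616.91037.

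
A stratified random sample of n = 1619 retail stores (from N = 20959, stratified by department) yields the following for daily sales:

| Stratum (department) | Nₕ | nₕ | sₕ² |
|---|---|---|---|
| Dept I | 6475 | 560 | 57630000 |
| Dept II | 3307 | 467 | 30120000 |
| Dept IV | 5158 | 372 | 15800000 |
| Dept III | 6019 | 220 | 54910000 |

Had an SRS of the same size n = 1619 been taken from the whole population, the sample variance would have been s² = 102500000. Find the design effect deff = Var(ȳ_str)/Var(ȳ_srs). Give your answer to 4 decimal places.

0.5575

Var(ȳ_str) = Σ Wₕ²(1−fₕ)sₕ²/nₕ with Wₕ = Nₕ/20959:
  Dept I: (6475/20959)²·(1−560/6475)·57630000/560 = 8972.511
  Dept II: (3307/20959)²·(1−467/3307)·30120000/467 = 1378.9531
  Dept IV: (5158/20959)²·(1−372/5158)·15800000/372 = 2386.8606
  Dept III: (6019/20959)²·(1−220/6019)·54910000/220 = 19831.935
  → Var(ȳ_str) = 32570.26.
Var(ȳ_srs) = (1 − 1619/20959)·102500000/1619 = 58420.185.
deff = 32570.26 / 58420.185 = 0.5575.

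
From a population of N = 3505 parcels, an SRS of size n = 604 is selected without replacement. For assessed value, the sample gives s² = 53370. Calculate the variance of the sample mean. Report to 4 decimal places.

Under SRS without replacement, Var(ȳ) = (1 − f)·s²/n with f = n/N = 604/3505 = 0.17232525.
Var(ȳ) = (1 − 0.17232525)·53370/604 = 0.82767475·88.360927 = 73.134108.

73.1341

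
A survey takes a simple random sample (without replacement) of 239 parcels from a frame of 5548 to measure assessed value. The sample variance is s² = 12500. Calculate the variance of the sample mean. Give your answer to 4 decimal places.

50.0482

Under SRS without replacement, Var(ȳ) = (1 − f)·s²/n with f = n/N = 239/5548 = 0.04307859.
Var(ȳ) = (1 − 0.04307859)·12500/239 = 0.95692141·52.301255 = 50.048191.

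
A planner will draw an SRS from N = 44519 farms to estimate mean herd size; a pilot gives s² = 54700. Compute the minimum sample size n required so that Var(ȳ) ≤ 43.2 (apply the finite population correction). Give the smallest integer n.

1232

Without fpc, n₀ = s²/D = 54700/43.2 = 1266.2037.
With fpc, (1 − n/N)·s²/n ≤ D requires n ≥ n₀/(1 + n₀/N) = 1266.2037/(1 + 1266.2037/44519) = 1231.1865.
Rounding up, n = 1232.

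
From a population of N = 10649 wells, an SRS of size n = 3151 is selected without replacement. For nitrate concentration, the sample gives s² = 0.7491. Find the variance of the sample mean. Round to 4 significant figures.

Under SRS without replacement, Var(ȳ) = (1 − f)·s²/n with f = n/N = 3151/10649 = 0.29589633.
Var(ȳ) = (1 − 0.29589633)·0.7491/3151 = 0.70410367·2.3773405 × 10^-4 = 1.6738942 × 10^-4.

1.674 × 10^-4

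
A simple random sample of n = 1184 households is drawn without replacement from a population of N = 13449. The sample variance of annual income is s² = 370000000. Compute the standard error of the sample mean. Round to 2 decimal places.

Under SRS without replacement, Var(ȳ) = (1 − f)·s²/n with f = n/N = 1184/13449 = 0.08803629.
Var(ȳ) = (1 − 0.08803629)·370000000/1184 = 0.91196371·312500 = 284988.66.
SE(ȳ) = √(284988.66) = 533.84.

533.84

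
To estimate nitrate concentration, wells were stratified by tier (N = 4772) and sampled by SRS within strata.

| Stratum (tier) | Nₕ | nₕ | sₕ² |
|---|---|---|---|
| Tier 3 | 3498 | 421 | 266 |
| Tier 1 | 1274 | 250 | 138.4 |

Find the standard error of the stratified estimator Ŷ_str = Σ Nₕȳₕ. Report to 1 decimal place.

2742.8

Var(Ŷ_str) = Σₕ Nₕ²(1 − fₕ)sₕ²/nₕ.
Tier 3: 3498²·(1 − 421/3498)·266/421 = 6.8005939 × 10^6.
Tier 1: 1274²·(1 − 250/1274)·138.4/250 = 722213.27.
Sum = 7.5228072 × 10^6.
SE = √(7.5228072 × 10^6) = 2742.8.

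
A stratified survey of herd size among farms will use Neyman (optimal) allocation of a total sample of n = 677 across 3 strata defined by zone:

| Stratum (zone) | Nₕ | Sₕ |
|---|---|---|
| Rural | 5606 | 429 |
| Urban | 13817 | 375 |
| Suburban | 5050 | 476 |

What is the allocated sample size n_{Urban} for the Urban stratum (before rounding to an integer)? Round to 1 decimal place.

351.1

Neyman allocation: nₕ = n·NₕSₕ / Σⱼ NⱼSⱼ.
Σ NⱼSⱼ = 5606·429 + 13817·375 + 5050·476 = 9.990149 × 10^6.
n_{Urban} = 677·13817·375 / (9.990149 × 10^6) = 351.1.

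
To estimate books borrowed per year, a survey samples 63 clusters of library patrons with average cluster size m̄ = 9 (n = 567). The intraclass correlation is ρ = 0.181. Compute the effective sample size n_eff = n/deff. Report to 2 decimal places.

deff = 1 + (9 − 1)·0.181 = 1 + 1.448 = 2.448.
n_eff = 567 / 2.448 = 231.62.

231.62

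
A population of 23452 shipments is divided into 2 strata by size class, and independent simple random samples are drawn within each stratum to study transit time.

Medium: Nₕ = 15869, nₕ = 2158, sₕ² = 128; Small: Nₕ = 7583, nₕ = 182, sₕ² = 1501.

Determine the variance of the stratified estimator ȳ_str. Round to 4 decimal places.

0.8650

Var(ȳ_str) = Σₕ Wₕ²(1 − fₕ)sₕ²/nₕ with Wₕ = Nₕ/N, N = 23452.
Medium: Wₕ = 0.67665871; term = 0.67665871²·(1 − 0.13598841)·128/2158 = 0.023464832.
Small: Wₕ = 0.32334129; term = 0.32334129²·(1 − 0.02400105)·1501/182 = 0.84155207.
Sum = 0.8650169.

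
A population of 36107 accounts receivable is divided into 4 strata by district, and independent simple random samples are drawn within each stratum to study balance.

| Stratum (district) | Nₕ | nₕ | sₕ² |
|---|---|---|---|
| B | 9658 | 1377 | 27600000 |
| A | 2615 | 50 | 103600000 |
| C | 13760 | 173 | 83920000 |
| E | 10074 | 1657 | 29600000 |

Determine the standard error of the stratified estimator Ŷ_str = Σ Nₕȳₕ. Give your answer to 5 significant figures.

Var(Ŷ_str) = Σₕ Nₕ²(1 − fₕ)sₕ²/nₕ.
B: 9658²·(1 − 1377/9658)·27600000/1377 = 1.6030428 × 10^12.
A: 2615²·(1 − 50/2615)·103600000/50 = 1.3897888 × 10^13.
C: 13760²·(1 − 173/13760)·83920000/173 = 9.0690413 × 10^13.
E: 10074²·(1 − 1657/10074)·29600000/1657 = 1.5147065 × 10^12.
Sum = 1.0770605 × 10^14.
SE = √(1.0770605 × 10^14) = 1.0378 × 10^7.

1.0378 × 10^7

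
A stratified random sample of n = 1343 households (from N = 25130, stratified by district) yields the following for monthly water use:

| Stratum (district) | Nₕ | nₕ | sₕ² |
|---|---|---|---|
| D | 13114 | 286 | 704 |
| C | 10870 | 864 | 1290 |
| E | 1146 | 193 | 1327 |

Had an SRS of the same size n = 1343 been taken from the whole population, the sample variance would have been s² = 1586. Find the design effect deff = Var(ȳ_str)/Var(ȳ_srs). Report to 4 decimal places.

Var(ȳ_str) = Σ Wₕ²(1−fₕ)sₕ²/nₕ with Wₕ = Nₕ/25130:
  D: (13114/25130)²·(1−286/13114)·704/286 = 0.655716
  C: (10870/25130)²·(1−864/10870)·1290/864 = 0.25714675
  E: (1146/25130)²·(1−193/1146)·1327/193 = 0.011890665
  → Var(ȳ_str) = 0.92475342.
Var(ȳ_srs) = (1 − 1343/25130)·1586/1343 = 1.1178264.
deff = 0.92475342 / 1.1178264 = 0.8273.

0.8273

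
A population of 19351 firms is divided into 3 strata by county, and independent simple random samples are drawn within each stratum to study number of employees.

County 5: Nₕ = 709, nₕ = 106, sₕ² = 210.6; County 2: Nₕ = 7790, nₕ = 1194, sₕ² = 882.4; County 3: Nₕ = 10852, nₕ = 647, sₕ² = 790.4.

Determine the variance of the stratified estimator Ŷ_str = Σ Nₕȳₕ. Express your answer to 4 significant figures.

1.741 × 10^8

Var(Ŷ_str) = Σₕ Nₕ²(1 − fₕ)sₕ²/nₕ.
County 5: 709²·(1 − 106/709)·210.6/106 = 849407.42.
County 2: 7790²·(1 − 1194/7790)·882.4/1194 = 3.7973382 × 10^7.
County 3: 10852²·(1 − 647/10852)·790.4/647 = 1.3528992 × 10^8.
Sum = 1.7411271 × 10^8.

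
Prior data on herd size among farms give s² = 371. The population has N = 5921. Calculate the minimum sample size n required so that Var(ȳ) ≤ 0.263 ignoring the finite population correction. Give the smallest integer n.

Without fpc, n₀ = s²/D = 371/0.263 = 1410.6464.
Rounding up, n = 1411.

1411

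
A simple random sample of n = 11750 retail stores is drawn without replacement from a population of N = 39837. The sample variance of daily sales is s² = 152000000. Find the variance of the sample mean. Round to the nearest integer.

9121

Under SRS without replacement, Var(ȳ) = (1 − f)·s²/n with f = n/N = 11750/39837 = 0.29495193.
Var(ȳ) = (1 − 0.29495193)·152000000/11750 = 0.70504807·12936.17 = 9120.6219.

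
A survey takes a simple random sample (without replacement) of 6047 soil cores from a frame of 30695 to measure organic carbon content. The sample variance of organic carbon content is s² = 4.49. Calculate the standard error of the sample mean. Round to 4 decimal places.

0.0244

Under SRS without replacement, Var(ȳ) = (1 − f)·s²/n with f = n/N = 6047/30695 = 0.19700277.
Var(ȳ) = (1 − 0.19700277)·4.49/6047 = 0.80299723·7.4251695 × 10^-4 = 5.9623906 × 10^-4.
SE(ȳ) = √(5.9623906 × 10^-4) = 0.0244.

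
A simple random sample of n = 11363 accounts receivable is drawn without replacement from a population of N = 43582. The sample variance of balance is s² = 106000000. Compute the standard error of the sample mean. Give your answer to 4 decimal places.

83.0441

Under SRS without replacement, Var(ȳ) = (1 − f)·s²/n with f = n/N = 11363/43582 = 0.26072691.
Var(ȳ) = (1 − 0.26072691)·106000000/11363 = 0.73927309·9328.5224 = 6896.3256.
SE(ȳ) = √(6896.3256) = 83.0441.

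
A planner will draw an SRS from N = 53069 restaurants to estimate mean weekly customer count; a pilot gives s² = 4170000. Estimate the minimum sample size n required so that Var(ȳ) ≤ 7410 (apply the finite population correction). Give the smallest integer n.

557

Without fpc, n₀ = s²/D = 4170000/7410 = 562.7530.
With fpc, (1 − n/N)·s²/n ≤ D requires n ≥ n₀/(1 + n₀/N) = 562.7530/(1 + 562.7530/53069) = 556.8481.
Rounding up, n = 557.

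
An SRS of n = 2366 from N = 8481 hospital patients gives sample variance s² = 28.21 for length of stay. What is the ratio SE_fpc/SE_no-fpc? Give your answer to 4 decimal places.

f = n/N = 2366/8481 = 0.27897654.
SE_no-fpc = √(s²/n) = 0.10919284; SE_fpc = √((1−f)s²/n) = 0.092719028.
Ratio = √(1−f) = 0.84913101.

0.8491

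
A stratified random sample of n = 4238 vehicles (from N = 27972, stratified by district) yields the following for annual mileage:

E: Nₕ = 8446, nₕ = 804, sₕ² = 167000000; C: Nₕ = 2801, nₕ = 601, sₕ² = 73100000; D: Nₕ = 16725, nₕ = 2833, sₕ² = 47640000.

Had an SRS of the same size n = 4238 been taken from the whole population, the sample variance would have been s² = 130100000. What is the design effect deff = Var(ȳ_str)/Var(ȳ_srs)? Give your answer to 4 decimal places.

Var(ȳ_str) = Σ Wₕ²(1−fₕ)sₕ²/nₕ with Wₕ = Nₕ/27972:
  E: (8446/27972)²·(1−804/8446)·167000000/804 = 17134.502
  C: (2801/27972)²·(1−601/2801)·73100000/601 = 957.92533
  D: (16725/27972)²·(1−2833/16725)·47640000/2833 = 4993.5458
  → Var(ȳ_str) = 23085.973.
Var(ȳ_srs) = (1 − 4238/27972)·130100000/4238 = 26047.363.
deff = 23085.973 / 26047.363 = 0.8863.

0.8863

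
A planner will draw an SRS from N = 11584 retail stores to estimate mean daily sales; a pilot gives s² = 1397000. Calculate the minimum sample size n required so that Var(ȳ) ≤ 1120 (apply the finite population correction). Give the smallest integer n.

1127

Without fpc, n₀ = s²/D = 1397000/1120 = 1247.3214.
With fpc, (1 − n/N)·s²/n ≤ D requires n ≥ n₀/(1 + n₀/N) = 1247.3214/(1 + 1247.3214/11584) = 1126.0704.
Rounding up, n = 1127.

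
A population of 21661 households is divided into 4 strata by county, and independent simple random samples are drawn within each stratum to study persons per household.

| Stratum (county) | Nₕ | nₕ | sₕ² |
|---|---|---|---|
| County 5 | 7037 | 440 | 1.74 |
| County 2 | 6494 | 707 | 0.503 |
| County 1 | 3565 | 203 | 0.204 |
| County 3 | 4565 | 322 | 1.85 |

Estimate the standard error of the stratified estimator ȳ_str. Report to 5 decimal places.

Var(ȳ_str) = Σₕ Wₕ²(1 − fₕ)sₕ²/nₕ with Wₕ = Nₕ/N, N = 21661.
County 5: Wₕ = 0.32486958; term = 0.32486958²·(1 − 0.06252664)·1.74/440 = 3.9126734 × 10^-4.
County 2: Wₕ = 0.29980149; term = 0.29980149²·(1 − 0.10886973)·0.503/707 = 5.6984578 × 10^-5.
County 1: Wₕ = 0.16458151; term = 0.16458151²·(1 − 0.05694250)·0.204/203 = 2.5670502 × 10^-5.
County 3: Wₕ = 0.21074743; term = 0.21074743²·(1 − 0.07053669)·1.85/322 = 2.3717705 × 10^-4.
Sum = 7.1109947 × 10^-4.
SE = √(7.1109947 × 10^-4) = 0.02667.

0.02667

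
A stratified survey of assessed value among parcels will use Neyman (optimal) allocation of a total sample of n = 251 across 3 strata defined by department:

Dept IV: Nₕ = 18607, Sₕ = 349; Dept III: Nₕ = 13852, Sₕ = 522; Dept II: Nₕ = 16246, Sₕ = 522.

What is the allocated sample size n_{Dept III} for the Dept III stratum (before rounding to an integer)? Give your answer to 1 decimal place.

81.7

Neyman allocation: nₕ = n·NₕSₕ / Σⱼ NⱼSⱼ.
Σ NⱼSⱼ = 18607·349 + 13852·522 + 16246·522 = 2.2204999 × 10^7.
n_{Dept III} = 251·13852·522 / (2.2204999 × 10^7) = 81.7.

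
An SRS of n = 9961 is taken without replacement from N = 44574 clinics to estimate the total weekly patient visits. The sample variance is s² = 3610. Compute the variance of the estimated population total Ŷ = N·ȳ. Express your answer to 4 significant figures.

Var(Ŷ) = N²·Var(ȳ) = N²·(1 − n/N)·s²/n.
f = 9961/44574 = 0.22347108; Var(ȳ) = 0.77652892·3610/9961 = 0.2814245.
Var(Ŷ) = 44574² · 0.2814245 = 5.5914587 × 10^8.

5.591 × 10^8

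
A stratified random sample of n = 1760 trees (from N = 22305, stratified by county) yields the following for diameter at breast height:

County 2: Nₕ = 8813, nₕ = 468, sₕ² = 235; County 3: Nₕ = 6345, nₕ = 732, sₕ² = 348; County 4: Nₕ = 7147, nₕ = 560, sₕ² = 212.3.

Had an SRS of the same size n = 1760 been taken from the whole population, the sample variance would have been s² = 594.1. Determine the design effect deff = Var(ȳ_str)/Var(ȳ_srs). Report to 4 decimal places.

Var(ȳ_str) = Σ Wₕ²(1−fₕ)sₕ²/nₕ with Wₕ = Nₕ/22305:
  County 2: (8813/22305)²·(1−468/8813)·235/468 = 0.074227984
  County 3: (6345/22305)²·(1−732/6345)·348/732 = 0.034032228
  County 4: (7147/22305)²·(1−560/7147)·212.3/560 = 0.035873104
  → Var(ȳ_str) = 0.14413332.
Var(ȳ_srs) = (1 − 1760/22305)·594.1/1760 = 0.31092153.
deff = 0.14413332 / 0.31092153 = 0.4636.

0.4636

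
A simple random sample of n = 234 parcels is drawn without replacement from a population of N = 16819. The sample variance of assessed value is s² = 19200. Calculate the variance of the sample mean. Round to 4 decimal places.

Under SRS without replacement, Var(ȳ) = (1 − f)·s²/n with f = n/N = 234/16819 = 0.01391284.
Var(ȳ) = (1 − 0.01391284)·19200/234 = 0.98608716·82.051282 = 80.909716.

80.9097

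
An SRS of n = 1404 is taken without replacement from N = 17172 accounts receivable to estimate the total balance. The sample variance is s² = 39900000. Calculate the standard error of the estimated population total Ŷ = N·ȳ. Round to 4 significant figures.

2.774 × 10^6

Var(Ŷ) = N²·Var(ȳ) = N²·(1 − n/N)·s²/n.
f = 1404/17172 = 0.08176101; Var(ȳ) = 0.91823899·39900000/1404 = 26095.253.
Var(Ŷ) = 17172² · 26095.253 = 7.6949052 × 10^12.
SE(Ŷ) = √(7.6949052 × 10^12) = 2.774 × 10^6.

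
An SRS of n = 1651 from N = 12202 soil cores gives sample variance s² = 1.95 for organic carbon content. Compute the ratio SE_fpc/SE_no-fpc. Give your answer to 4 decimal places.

0.9299

f = n/N = 1651/12202 = 0.13530569.
SE_no-fpc = √(s²/n) = 0.03436717; SE_fpc = √((1−f)s²/n) = 0.031957667.
Ratio = √(1−f) = 0.92988941.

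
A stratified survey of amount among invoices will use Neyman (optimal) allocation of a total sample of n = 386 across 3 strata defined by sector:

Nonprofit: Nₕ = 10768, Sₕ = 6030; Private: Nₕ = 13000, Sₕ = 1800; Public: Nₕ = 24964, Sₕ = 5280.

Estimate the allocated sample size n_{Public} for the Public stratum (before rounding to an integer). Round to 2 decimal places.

Neyman allocation: nₕ = n·NₕSₕ / Σⱼ NⱼSⱼ.
Σ NⱼSⱼ = 10768·6030 + 13000·1800 + 24964·5280 = 2.2014096 × 10^8.
n_{Public} = 386·24964·5280 / (2.2014096 × 10^8) = 231.12.

231.12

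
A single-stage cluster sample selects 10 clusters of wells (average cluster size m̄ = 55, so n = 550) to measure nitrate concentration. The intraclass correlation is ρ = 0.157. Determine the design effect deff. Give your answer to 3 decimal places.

deff = 1 + (55 − 1)·0.157 = 1 + 8.478 = 9.478.

9.478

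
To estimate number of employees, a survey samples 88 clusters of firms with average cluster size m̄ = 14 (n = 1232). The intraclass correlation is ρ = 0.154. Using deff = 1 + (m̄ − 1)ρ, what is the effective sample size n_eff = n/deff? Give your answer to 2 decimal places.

deff = 1 + (14 − 1)·0.154 = 1 + 2.002 = 3.002.
n_eff = 1232 / 3.002 = 410.39.

410.39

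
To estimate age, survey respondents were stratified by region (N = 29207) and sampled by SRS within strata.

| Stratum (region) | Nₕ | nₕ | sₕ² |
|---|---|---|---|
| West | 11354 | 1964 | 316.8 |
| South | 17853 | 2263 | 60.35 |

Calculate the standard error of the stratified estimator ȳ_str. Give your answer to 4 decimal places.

0.1699

Var(ȳ_str) = Σₕ Wₕ²(1 − fₕ)sₕ²/nₕ with Wₕ = Nₕ/N, N = 29207.
West: Wₕ = 0.38874242; term = 0.38874242²·(1 − 0.17297869)·316.8/1964 = 0.02015971.
South: Wₕ = 0.61125758; term = 0.61125758²·(1 − 0.12675741)·60.35/2263 = 0.0087011397.
Sum = 0.02886085.
SE = √(0.02886085) = 0.1699.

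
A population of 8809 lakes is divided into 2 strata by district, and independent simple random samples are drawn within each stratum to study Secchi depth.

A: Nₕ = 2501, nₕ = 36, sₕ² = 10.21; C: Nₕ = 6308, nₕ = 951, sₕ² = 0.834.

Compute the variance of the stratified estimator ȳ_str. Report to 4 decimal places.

Var(ȳ_str) = Σₕ Wₕ²(1 − fₕ)sₕ²/nₕ with Wₕ = Nₕ/N, N = 8809.
A: Wₕ = 0.28391418; term = 0.28391418²·(1 − 0.01439424)·10.21/36 = 0.022532046.
C: Wₕ = 0.71608582; term = 0.71608582²·(1 − 0.15076094)·0.834/951 = 3.8189647 × 10^-4.
Sum = 0.022913942.

0.0229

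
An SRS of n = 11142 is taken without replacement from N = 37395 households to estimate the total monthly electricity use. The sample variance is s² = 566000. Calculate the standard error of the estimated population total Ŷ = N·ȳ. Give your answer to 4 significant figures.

Var(Ŷ) = N²·Var(ȳ) = N²·(1 − n/N)·s²/n.
f = 11142/37395 = 0.29795427; Var(ȳ) = 0.70204573·566000/11142 = 35.663066.
Var(Ŷ) = 37395² · 35.663066 = 4.9870733 × 10^10.
SE(Ŷ) = √(4.9870733 × 10^10) = 223300.

223300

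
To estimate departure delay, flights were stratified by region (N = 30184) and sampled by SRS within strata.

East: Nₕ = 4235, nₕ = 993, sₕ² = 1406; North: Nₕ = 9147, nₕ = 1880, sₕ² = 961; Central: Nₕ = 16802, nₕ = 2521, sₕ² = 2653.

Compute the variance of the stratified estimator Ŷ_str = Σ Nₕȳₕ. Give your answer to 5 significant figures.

Var(Ŷ_str) = Σₕ Nₕ²(1 − fₕ)sₕ²/nₕ.
East: 4235²·(1 − 993/4235)·1406/993 = 1.9440279 × 10^7.
North: 9147²·(1 − 1880/9147)·961/1880 = 3.3978122 × 10^7.
Central: 16802²·(1 − 2521/16802)·2653/2521 = 2.5251315 × 10^8.
Sum = 3.0593155 × 10^8.

3.0593 × 10^8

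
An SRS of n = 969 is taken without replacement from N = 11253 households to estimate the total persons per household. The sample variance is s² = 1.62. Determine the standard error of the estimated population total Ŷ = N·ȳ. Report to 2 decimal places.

439.86

Var(Ŷ) = N²·Var(ȳ) = N²·(1 − n/N)·s²/n.
f = 969/11253 = 0.08611037; Var(ȳ) = 0.91388963·1.62/969 = 0.001527865.
Var(Ŷ) = 11253² · 0.001527865 = 193473.56.
SE(Ŷ) = √(193473.56) = 439.86.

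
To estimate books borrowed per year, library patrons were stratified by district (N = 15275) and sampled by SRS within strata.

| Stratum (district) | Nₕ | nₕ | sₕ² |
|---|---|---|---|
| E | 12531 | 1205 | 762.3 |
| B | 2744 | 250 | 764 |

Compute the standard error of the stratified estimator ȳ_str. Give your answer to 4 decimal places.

0.6888

Var(ȳ_str) = Σₕ Wₕ²(1 − fₕ)sₕ²/nₕ with Wₕ = Nₕ/N, N = 15275.
E: Wₕ = 0.82036007; term = 0.82036007²·(1 − 0.09616152)·762.3/1205 = 0.38480324.
B: Wₕ = 0.17963993; term = 0.17963993²·(1 − 0.09110787)·764/250 = 0.08963373.
Sum = 0.47443697.
SE = √(0.47443697) = 0.6888.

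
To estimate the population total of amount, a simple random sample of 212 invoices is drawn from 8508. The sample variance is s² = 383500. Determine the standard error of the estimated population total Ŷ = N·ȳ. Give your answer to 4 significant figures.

Var(Ŷ) = N²·Var(ȳ) = N²·(1 − n/N)·s²/n.
f = 212/8508 = 0.02491772; Var(ȳ) = 0.97508228·383500/212 = 1763.887.
Var(Ŷ) = 8508² · 1763.887 = 1.2768084 × 10^11.
SE(Ŷ) = √(1.2768084 × 10^11) = 357300.

357300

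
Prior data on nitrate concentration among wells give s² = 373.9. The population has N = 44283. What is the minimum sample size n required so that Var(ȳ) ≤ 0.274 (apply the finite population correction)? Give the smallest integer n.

Without fpc, n₀ = s²/D = 373.9/0.274 = 1364.5985.
With fpc, (1 − n/N)·s²/n ≤ D requires n ≥ n₀/(1 + n₀/N) = 1364.5985/(1 + 1364.5985/44283) = 1323.8049.
Rounding up, n = 1324.

1324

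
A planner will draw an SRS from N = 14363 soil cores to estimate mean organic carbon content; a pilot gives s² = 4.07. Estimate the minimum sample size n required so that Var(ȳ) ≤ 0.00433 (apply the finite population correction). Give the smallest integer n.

Without fpc, n₀ = s²/D = 4.07/0.00433 = 939.9538.
With fpc, (1 − n/N)·s²/n ≤ D requires n ≥ n₀/(1 + n₀/N) = 939.9538/(1 + 939.9538/14363) = 882.2190.
Rounding up, n = 883.

883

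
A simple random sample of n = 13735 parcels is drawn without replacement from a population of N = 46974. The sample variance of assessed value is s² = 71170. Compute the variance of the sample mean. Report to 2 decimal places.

Under SRS without replacement, Var(ȳ) = (1 − f)·s²/n with f = n/N = 13735/46974 = 0.29239579.
Var(ȳ) = (1 − 0.29239579)·71170/13735 = 0.70760421·5.1816527 = 3.6665593.

3.67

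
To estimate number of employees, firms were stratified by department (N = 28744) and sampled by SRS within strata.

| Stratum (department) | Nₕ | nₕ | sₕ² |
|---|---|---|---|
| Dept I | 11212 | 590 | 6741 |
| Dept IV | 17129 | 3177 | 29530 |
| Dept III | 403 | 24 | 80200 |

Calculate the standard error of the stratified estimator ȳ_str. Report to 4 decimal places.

Var(ȳ_str) = Σₕ Wₕ²(1 − fₕ)sₕ²/nₕ with Wₕ = Nₕ/N, N = 28744.
Dept I: Wₕ = 0.39006401; term = 0.39006401²·(1 − 0.05262219)·6741/590 = 1.6469002.
Dept IV: Wₕ = 0.59591567; term = 0.59591567²·(1 − 0.18547493)·29530/3177 = 2.6885635.
Dept III: Wₕ = 0.01402032; term = 0.01402032²·(1 − 0.05955335)·80200/24 = 0.61775031.
Sum = 4.953214.
SE = √(4.953214) = 2.2256.

2.2256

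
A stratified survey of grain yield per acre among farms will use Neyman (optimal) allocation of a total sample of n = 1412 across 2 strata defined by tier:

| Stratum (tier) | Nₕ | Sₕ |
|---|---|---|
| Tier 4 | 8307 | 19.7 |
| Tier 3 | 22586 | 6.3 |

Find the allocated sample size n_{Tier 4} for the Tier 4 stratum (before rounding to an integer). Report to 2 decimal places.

755.28

Neyman allocation: nₕ = n·NₕSₕ / Σⱼ NⱼSⱼ.
Σ NⱼSⱼ = 8307·19.7 + 22586·6.3 = 305939.7.
n_{Tier 4} = 1412·8307·19.7 / 305939.7 = 755.28.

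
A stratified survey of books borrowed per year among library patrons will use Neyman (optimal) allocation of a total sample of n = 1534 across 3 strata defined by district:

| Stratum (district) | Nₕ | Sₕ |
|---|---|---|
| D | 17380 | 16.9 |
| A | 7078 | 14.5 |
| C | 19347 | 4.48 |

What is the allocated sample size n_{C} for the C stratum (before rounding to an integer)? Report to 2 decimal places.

Neyman allocation: nₕ = n·NₕSₕ / Σⱼ NⱼSⱼ.
Σ NⱼSⱼ = 17380·16.9 + 7078·14.5 + 19347·4.48 = 483027.56.
n_{C} = 1534·19347·4.48 / 483027.56 = 275.26.

275.26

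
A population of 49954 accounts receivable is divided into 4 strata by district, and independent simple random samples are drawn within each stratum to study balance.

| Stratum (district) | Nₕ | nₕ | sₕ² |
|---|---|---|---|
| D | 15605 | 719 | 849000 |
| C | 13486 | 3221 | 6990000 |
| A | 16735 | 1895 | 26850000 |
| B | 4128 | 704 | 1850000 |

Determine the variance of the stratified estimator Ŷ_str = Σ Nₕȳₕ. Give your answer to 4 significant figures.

Var(Ŷ_str) = Σₕ Nₕ²(1 − fₕ)sₕ²/nₕ.
D: 15605²·(1 − 719/15605)·849000/719 = 2.742967 × 10^11.
C: 13486²·(1 − 3221/13486)·6990000/3221 = 3.0041981 × 10^11.
A: 16735²·(1 − 1895/16735)·26850000/1895 = 3.5188009 × 10^12.
B: 4128²·(1 − 704/4128)·1850000/704 = 3.7142618 × 10^10.
Sum = 4.13066 × 10^12.

4.131 × 10^12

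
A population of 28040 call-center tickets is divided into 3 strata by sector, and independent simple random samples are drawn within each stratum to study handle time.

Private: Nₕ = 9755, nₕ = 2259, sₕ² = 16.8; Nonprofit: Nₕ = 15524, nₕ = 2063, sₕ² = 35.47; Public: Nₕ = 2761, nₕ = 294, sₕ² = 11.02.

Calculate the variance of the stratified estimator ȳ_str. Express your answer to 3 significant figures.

Var(ȳ_str) = Σₕ Wₕ²(1 − fₕ)sₕ²/nₕ with Wₕ = Nₕ/N, N = 28040.
Private: Wₕ = 0.34789586; term = 0.34789586²·(1 − 0.23157355)·16.8/2259 = 6.9166195 × 10^-4.
Nonprofit: Wₕ = 0.55363766; term = 0.55363766²·(1 − 0.13289101)·35.47/2063 = 0.0045696917.
Public: Wₕ = 0.09846648; term = 0.09846648²·(1 − 0.10648316)·11.02/294 = 3.2472356 × 10^-4.
Sum = 0.0055860772.

0.00559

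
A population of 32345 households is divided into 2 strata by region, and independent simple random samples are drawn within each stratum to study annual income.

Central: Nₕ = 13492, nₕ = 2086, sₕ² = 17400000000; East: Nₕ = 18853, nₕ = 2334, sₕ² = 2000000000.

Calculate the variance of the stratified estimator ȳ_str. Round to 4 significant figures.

1.482 × 10^6

Var(ȳ_str) = Σₕ Wₕ²(1 − fₕ)sₕ²/nₕ with Wₕ = Nₕ/N, N = 32345.
Central: Wₕ = 0.41712784; term = 0.41712784²·(1 − 0.15461014)·17400000000/2086 = 1.2269598 × 10^6.
East: Wₕ = 0.58287216; term = 0.58287216²·(1 − 0.12379993)·2000000000/2334 = 255081.55.
Sum = 1.4820414 × 10^6.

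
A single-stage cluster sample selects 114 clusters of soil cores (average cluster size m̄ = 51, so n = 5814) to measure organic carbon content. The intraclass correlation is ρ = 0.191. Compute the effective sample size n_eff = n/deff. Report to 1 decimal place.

551.1

deff = 1 + (51 − 1)·0.191 = 1 + 9.55 = 10.55.
n_eff = 5814 / 10.55 = 551.1.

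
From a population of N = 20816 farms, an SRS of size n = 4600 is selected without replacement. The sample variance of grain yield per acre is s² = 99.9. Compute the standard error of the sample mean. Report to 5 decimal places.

Under SRS without replacement, Var(ȳ) = (1 − f)·s²/n with f = n/N = 4600/20816 = 0.22098386.
Var(ȳ) = (1 − 0.22098386)·99.9/4600 = 0.77901614·0.021717391 = 0.016918198.
SE(ȳ) = √(0.016918198) = 0.13007.

0.13007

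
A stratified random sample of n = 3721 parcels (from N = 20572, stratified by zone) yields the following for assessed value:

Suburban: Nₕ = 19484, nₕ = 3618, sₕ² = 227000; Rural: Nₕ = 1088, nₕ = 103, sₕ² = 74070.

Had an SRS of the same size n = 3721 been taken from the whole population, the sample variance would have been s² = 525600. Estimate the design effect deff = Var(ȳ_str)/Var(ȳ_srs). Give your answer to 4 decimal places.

Var(ȳ_str) = Σ Wₕ²(1−fₕ)sₕ²/nₕ with Wₕ = Nₕ/20572:
  Suburban: (19484/20572)²·(1−3618/19484)·227000/3618 = 45.829998
  Rural: (1088/20572)²·(1−103/1088)·74070/103 = 1.8210305
  → Var(ȳ_str) = 47.651029.
Var(ȳ_srs) = (1 − 3721/20572)·525600/3721 = 115.70306.
deff = 47.651029 / 115.70306 = 0.4118.

0.4118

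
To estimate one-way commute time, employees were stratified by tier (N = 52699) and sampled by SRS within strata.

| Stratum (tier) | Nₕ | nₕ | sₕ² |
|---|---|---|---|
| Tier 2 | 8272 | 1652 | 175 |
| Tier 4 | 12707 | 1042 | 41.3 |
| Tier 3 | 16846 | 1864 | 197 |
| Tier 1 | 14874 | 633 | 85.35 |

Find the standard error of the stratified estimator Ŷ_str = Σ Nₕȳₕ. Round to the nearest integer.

Var(Ŷ_str) = Σₕ Nₕ²(1 − fₕ)sₕ²/nₕ.
Tier 2: 8272²·(1 − 1652/8272)·175/1652 = 5.8009153 × 10^6.
Tier 4: 12707²·(1 − 1042/12707)·41.3/1042 = 5.8750302 × 10^6.
Tier 3: 16846²·(1 − 1864/16846)·197/1864 = 2.6673924 × 10^7.
Tier 1: 14874²·(1 − 633/14874)·85.35/633 = 2.8560649 × 10^7.
Sum = 6.6910519 × 10^7.
SE = √(6.6910519 × 10^7) = 8180.

8180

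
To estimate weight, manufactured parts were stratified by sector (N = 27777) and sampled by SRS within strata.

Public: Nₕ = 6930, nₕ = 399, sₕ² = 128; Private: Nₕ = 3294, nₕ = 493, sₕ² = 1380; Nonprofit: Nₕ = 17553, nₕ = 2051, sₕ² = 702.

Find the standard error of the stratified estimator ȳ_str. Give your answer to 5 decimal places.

0.41593

Var(ȳ_str) = Σₕ Wₕ²(1 − fₕ)sₕ²/nₕ with Wₕ = Nₕ/N, N = 27777.
Public: Wₕ = 0.24948699; term = 0.24948699²·(1 − 0.05757576)·128/399 = 0.018818254.
Private: Wₕ = 0.11858732; term = 0.11858732²·(1 − 0.14966606)·1380/493 = 0.033473274.
Nonprofit: Wₕ = 0.63192569; term = 0.63192569²·(1 − 0.11684612)·702/2051 = 0.12070906.
Sum = 0.17300059.
SE = √(0.17300059) = 0.41593.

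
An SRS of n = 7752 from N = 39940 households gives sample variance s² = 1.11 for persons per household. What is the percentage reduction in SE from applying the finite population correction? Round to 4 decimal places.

f = n/N = 7752/39940 = 0.19409114.
SE_no-fpc = √(s²/n) = 0.011966155; SE_fpc = √((1−f)s²/n) = 0.010742307.
Ratio = √(1−f) = 0.89772427. Reduction = 100·(1 − 0.89772427) = 10.2276%.

10.2276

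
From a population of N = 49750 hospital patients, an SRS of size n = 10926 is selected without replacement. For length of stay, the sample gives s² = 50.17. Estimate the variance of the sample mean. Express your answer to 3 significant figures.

Under SRS without replacement, Var(ȳ) = (1 − f)·s²/n with f = n/N = 10926/49750 = 0.21961809.
Var(ȳ) = (1 − 0.21961809)·50.17/10926 = 0.78038191·0.0045917994 = 0.0035833572.

0.00358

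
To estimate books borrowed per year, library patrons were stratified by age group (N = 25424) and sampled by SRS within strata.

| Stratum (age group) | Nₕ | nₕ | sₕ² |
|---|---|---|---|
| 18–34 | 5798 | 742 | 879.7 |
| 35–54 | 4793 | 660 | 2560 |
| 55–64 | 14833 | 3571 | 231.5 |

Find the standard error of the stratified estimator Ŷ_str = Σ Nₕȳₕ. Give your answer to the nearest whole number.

11064

Var(Ŷ_str) = Σₕ Nₕ²(1 − fₕ)sₕ²/nₕ.
18–34: 5798²·(1 − 742/5798)·879.7/742 = 3.4754894 × 10^7.
35–54: 4793²·(1 − 660/4793)·2560/660 = 7.6836728 × 10^7.
55–64: 14833²·(1 − 3571/14833)·231.5/3571 = 1.0829432 × 10^7.
Sum = 1.2242105 × 10^8.
SE = √(1.2242105 × 10^8) = 11064.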